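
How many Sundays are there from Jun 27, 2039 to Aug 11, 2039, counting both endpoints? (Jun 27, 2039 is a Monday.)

6

Jun 27, 2039 is a Monday; the first Sunday on or after it is Jul 3, 2039 (6 days later).
From Jul 3, 2039 to Aug 11, 2039: 28 + 11 = 39 days (rest of Jul, Aug).
39 ÷ 7 = 5 full weeks with remainder 4, so 5 more Sundays after the first → 6.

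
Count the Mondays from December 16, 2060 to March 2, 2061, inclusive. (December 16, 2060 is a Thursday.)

11

December 16, 2060 is a Thursday; the first Monday on or after it is December 20, 2060 (4 days later).
From December 20, 2060 to March 2, 2061: 11 + 31 + 28 + 2 = 72 days (rest of December, January, February, March).
72 ÷ 7 = 10 full weeks with remainder 2, so 10 more Mondays after the first → 11.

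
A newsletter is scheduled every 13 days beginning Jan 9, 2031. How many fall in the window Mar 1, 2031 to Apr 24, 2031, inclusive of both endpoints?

Occurrences land 13·i days after Jan 9, 2031 for i = 0, 1, 2, …
Mar 1, 2031 is 51 days after the start; 51 ÷ 13 = 3 remainder 12; since the remainder is 12, round up to i = 4. First occurrence in the window: #5 on Mar 2, 2031 (4×13 = 52 days in).
Apr 24, 2031 is 105 days after the start; 105 ÷ 13 = 8 remainder 1. Last occurrence in the window: #9 on Apr 23, 2031.
Occurrences #5 through #9: 5 in total.

5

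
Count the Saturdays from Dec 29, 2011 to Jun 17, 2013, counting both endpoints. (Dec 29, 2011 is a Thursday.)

77

Dec 29, 2011 is a Thursday; the first Saturday on or after it is Dec 31, 2011 (2 days later).
From Dec 31, 2011 to Jun 17, 2013: 0 + 366 + 168 = 534 days (rest of 2011, 2012, to Jun 17, 2013 in 2013).
534 ÷ 7 = 76 full weeks with remainder 2, so 76 more Saturdays after the first → 77.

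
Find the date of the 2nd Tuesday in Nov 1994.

Nov 8, 1994

Nov 1994 begins on a Tuesday, so the first Tuesday is Nov 1.
The 2nd Tuesday is 1 weeks later: 1 + 7 = 8.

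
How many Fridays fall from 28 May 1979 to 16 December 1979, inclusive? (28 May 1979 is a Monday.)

28 May 1979 is a Monday; the first Friday on or after it is 1 June 1979 (4 days later).
From 1 June 1979 to 16 December 1979: 29 + 31 + 31 + 30 + 31 + 30 + 16 = 198 days (rest of June, July, August, September, October, November, December).
198 ÷ 7 = 28 full weeks with remainder 2, so 28 more Fridays after the first → 29.

29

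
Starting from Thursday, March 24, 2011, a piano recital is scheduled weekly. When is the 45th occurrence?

January 26, 2012

The 45th occurrence is 44 intervals after the first: 44 × 7 = 308 days after March 24, 2011.
March has 31 days — 7 days to the end of March leaves 301.
April has 30 days (271 left).
May has 31 days (240 left).
June has 30 days (210 left).
July has 31 days (179 left).
August has 31 days (148 left).
September has 30 days (118 left).
October has 31 days (87 left).
November has 30 days (57 left).
December has 31 days (26 left).
26 days into January → January 26, 2012.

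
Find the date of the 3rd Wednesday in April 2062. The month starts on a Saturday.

19 April 2062

April 2062 begins on a Saturday, so the first Wednesday is April 5 (4 days later).
The 3rd Wednesday is 2 weeks later: 5 + 14 = 19.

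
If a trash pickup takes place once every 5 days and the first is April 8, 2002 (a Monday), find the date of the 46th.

The 46th occurrence is 45 intervals after the first: 45 × 5 = 225 days after April 8, 2002.
April has 30 days — 22 days to the end of April leaves 203.
May has 31 days (172 left).
June has 30 days (142 left).
July has 31 days (111 left).
August has 31 days (80 left).
September has 30 days (50 left).
October has 31 days (19 left).
19 days into November → November 19, 2002.

November 19, 2002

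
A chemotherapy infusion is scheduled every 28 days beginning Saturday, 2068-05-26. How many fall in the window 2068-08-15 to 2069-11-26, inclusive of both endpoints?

Occurrences land 28·i days after 2068-05-26 for i = 0, 1, 2, …
2068-08-15 is 81 days after the start; 81 ÷ 28 = 2 remainder 25; since the remainder is 25, round up to i = 3. First occurrence in the window: #4 on 2068-08-18 (3×28 = 84 days in).
2069-11-26 is 549 days after the start; 549 ÷ 28 = 19 remainder 17. Last occurrence in the window: #20 on 2069-11-09.
Occurrences #4 through #20: 17 in total.

17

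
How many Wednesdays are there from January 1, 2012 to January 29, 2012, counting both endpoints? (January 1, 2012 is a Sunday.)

4

January 1, 2012 is a Sunday; the first Wednesday on or after it is January 4, 2012 (3 days later).
From January 4, 2012 to January 29, 2012 is 29 − 4 = 25 days.
25 ÷ 7 = 3 full weeks with remainder 4, so 3 more Wednesdays after the first → 4.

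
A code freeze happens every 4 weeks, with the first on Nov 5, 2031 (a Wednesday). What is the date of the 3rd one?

The 3rd occurrence is 2 intervals after the first: 2 × 28 = 56 days after Nov 5, 2031.
Nov has 30 days — 25 days to the end of Nov leaves 31.
31 days into Dec → Dec 31, 2031.

Dec 31, 2031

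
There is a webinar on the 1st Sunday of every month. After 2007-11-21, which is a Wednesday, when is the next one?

November 2007 starts on a Thursday, so its 1st Sunday is 2007-11-04 (3 days in).
That is not after 2007-11-21, so look at December 2007.
December 2007 starts on a Saturday, so its 1st Sunday is 2007-12-02 (1 day in).

2007-12-02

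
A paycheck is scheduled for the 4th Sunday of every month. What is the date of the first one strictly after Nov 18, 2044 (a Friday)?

Nov 27, 2044

Nov 2044 starts on a Tuesday; its first Sunday is the 6th, so the 4th Sunday is the 27th — Nov 27, 2044.
Nov 27, 2044 is after Nov 18, 2044, so that is the next one.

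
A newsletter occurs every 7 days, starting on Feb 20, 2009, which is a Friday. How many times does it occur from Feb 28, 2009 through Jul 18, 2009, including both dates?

20

Occurrences land 7·i days after Feb 20, 2009 for i = 0, 1, 2, …
Feb 28, 2009 is 8 days after the start; 8 ÷ 7 = 1 remainder 1; since the remainder is 1, round up to i = 2. First occurrence in the window: #3 on Mar 6, 2009 (2×7 = 14 days in).
Jul 18, 2009 is 148 days after the start; 148 ÷ 7 = 21 remainder 1. Last occurrence in the window: #22 on Jul 17, 2009.
Occurrences #3 through #22: 20 in total.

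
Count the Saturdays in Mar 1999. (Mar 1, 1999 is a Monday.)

4

Mar 1, 1999 is a Monday; the first Saturday on or after it is Mar 6, 1999 (5 days later).
From Mar 6, 1999 to Mar 31, 1999 is 31 − 6 = 25 days.
25 ÷ 7 = 3 full weeks with remainder 4, so 3 more Saturdays after the first → 4.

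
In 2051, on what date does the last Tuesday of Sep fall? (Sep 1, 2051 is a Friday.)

Sep 2051 begins on a Friday, so the first Tuesday is Sep 5 (4 days later).
Sep 2051 has 30 days. Adding weeks: 5, 12, 19, 26 — the last one ≤ 30 is the 26th.

Sep 26, 2051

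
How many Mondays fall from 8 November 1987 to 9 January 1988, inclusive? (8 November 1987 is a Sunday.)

8 November 1987 is a Sunday; the first Monday on or after it is 9 November 1987 (1 day later).
From 9 November 1987 to 9 January 1988: 21 + 31 + 9 = 61 days (rest of November, December, January).
61 ÷ 7 = 8 full weeks with remainder 5, so 8 more Mondays after the first → 9.

9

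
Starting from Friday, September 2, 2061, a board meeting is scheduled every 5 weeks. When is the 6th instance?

February 24, 2062

The 6th occurrence is 5 intervals after the first: 5 × 35 = 175 days after September 2, 2061.
September has 30 days — 28 days to the end of September leaves 147.
October has 31 days (116 left).
November has 30 days (86 left).
December has 31 days (55 left).
January has 31 days (24 left).
24 days into February → February 24, 2062.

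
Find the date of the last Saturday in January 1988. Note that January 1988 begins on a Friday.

January 30, 1988

January 1988 begins on a Friday, so the first Saturday is January 2 (1 day later).
January 1988 has 31 days. Adding weeks: 2, 9, 16, 23, 30 — the last one ≤ 31 is the 30th.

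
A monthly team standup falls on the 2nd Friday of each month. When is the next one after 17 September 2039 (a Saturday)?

September 2039 starts on a Thursday; its first Friday is the 2nd, so the 2nd Friday is the 9th — 9 September 2039.
That is not after 17 September 2039, so look at October 2039.
October 2039 starts on a Saturday; its first Friday is the 7th, so the 2nd Friday is the 14th — 14 October 2039.

14 October 2039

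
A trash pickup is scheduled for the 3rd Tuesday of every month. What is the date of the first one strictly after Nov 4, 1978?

Nov 21, 1978

Nov 1978 starts on a Wednesday; its first Tuesday is the 7th, so the 3rd Tuesday is the 21st — Nov 21, 1978.
Nov 21, 1978 is after Nov 4, 1978, so that is the next one.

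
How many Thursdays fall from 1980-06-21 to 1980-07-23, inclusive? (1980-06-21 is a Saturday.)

1980-06-21 is a Saturday; the first Thursday on or after it is 1980-06-26 (5 days later).
From 1980-06-26 to 1980-07-23: 4 + 23 = 27 days (rest of June, July).
27 ÷ 7 = 3 full weeks with remainder 6, so 3 more Thursdays after the first → 4.

4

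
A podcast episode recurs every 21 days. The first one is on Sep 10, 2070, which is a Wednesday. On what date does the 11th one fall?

Apr 8, 2071

The 11th occurrence is 10 intervals after the first: 10 × 21 = 210 days after Sep 10, 2070.
Sep has 30 days — 20 days to the end of Sep leaves 190.
Oct has 31 days (159 left).
Nov has 30 days (129 left).
Dec has 31 days (98 left).
Jan has 31 days (67 left).
Feb has 28 days (39 left).
Mar has 31 days (8 left).
8 days into Apr → Apr 8, 2071.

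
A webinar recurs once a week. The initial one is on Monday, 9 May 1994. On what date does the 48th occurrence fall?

The 48th occurrence is 47 intervals after the first: 47 × 7 = 329 days after 9 May 1994.
May has 31 days — 22 days to the end of May leaves 307.
June has 30 days (277 left).
July has 31 days (246 left).
August has 31 days (215 left).
September has 30 days (185 left).
October has 31 days (154 left).
November has 30 days (124 left).
December has 31 days (93 left).
January has 31 days (62 left).
February has 28 days (34 left).
March has 31 days (3 left).
3 days into April → 3 April 1995.

3 April 1995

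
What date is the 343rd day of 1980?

1980-12-08

January has 31 days (343 − 31 = 312 remain).
February has 29 days (312 − 29 = 283 remain).
March has 31 days (283 − 31 = 252 remain).
April has 30 days (252 − 30 = 222 remain).
May has 31 days (222 − 31 = 191 remain).
June has 30 days (191 − 30 = 161 remain).
July has 31 days (161 − 31 = 130 remain).
August has 31 days (130 − 31 = 99 remain).
September has 30 days (99 − 30 = 69 remain).
October has 31 days (69 − 31 = 38 remain).
November has 30 days (38 − 30 = 8 remain).
8 into December → December 8.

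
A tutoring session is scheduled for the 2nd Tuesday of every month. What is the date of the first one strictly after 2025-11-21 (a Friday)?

November 2025 starts on a Saturday; its first Tuesday is the 4th, so the 2nd Tuesday is the 11th — 2025-11-11.
That is not after 2025-11-21, so look at December 2025.
December 2025 starts on a Monday; its first Tuesday is the 2nd, so the 2nd Tuesday is the 9th — 2025-12-09.

2025-12-09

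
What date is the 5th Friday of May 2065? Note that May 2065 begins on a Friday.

29 May 2065

May 2065 begins on a Friday, so the first Friday is May 1.
The 5th Friday is 4 weeks later: 1 + 28 = 29.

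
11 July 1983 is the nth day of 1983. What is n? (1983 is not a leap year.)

Days in months before July: 31 + 28 + 31 + 30 + 31 + 30 = 181.
Plus 11 days into July → day 192.

192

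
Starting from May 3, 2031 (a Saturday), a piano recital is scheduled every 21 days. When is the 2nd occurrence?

The 2nd occurrence is 1 interval after the first: 1 × 21 = 21 days after May 3, 2031.
21 days later is May 24, 2031.

May 24, 2031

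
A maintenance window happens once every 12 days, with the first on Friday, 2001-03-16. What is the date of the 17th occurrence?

2001-09-24

The 17th occurrence is 16 intervals after the first: 16 × 12 = 192 days after 2001-03-16.
March has 31 days — 15 days to the end of March leaves 177.
April has 30 days (147 left).
May has 31 days (116 left).
June has 30 days (86 left).
July has 31 days (55 left).
August has 31 days (24 left).
24 days into September → 2001-09-24.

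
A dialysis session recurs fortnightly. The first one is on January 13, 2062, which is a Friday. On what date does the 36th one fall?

The 36th occurrence is 35 intervals after the first: 35 × 14 = 490 days after January 13, 2062.
January has 31 days — 18 days to the end of January leaves 472.
From end of January to end of 2062 is 334 days (138 left).
January has 31 days (107 left).
February has 28 days (79 left).
March has 31 days (48 left).
April has 30 days (18 left).
18 days into May → May 18, 2063.

May 18, 2063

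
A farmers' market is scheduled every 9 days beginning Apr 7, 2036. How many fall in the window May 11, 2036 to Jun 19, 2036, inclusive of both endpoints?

5

Occurrences land 9·i days after Apr 7, 2036 for i = 0, 1, 2, …
May 11, 2036 is 34 days after the start; 34 ÷ 9 = 3 remainder 7; since the remainder is 7, round up to i = 4. First occurrence in the window: #5 on May 13, 2036 (4×9 = 36 days in).
Jun 19, 2036 is 73 days after the start; 73 ÷ 9 = 8 remainder 1. Last occurrence in the window: #9 on Jun 18, 2036.
Occurrences #5 through #9: 5 in total.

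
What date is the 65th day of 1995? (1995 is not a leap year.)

1995-03-06

January has 31 days (65 − 31 = 34 remain).
February has 28 days (34 − 28 = 6 remain).
6 into March → March 6.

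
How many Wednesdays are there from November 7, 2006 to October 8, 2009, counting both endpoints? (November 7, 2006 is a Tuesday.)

November 7, 2006 is a Tuesday; the first Wednesday on or after it is November 8, 2006 (1 day later).
From November 8, 2006 to October 8, 2009: 53 + 365 + 366 + 281 = 1065 days (rest of 2006, 2007, 2008, to October 8, 2009 in 2009).
1065 ÷ 7 = 152 full weeks with remainder 1, so 152 more Wednesdays after the first → 153.

153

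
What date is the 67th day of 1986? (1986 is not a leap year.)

January has 31 days (67 − 31 = 36 remain).
February has 28 days (36 − 28 = 8 remain).
8 into March → March 8.

8 March 1986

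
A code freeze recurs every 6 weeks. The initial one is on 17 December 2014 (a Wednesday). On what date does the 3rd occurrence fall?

11 March 2015

The 3rd occurrence is 2 intervals after the first: 2 × 42 = 84 days after 17 December 2014.
December has 31 days — 14 days to the end of December leaves 70.
January has 31 days (39 left).
February has 28 days (11 left).
11 days into March → 11 March 2015.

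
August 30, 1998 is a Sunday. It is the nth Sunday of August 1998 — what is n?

Day 30 falls in week ⌈30/7⌉ of the month.
Days 1–7 hold the 1st Sunday, 8–14 the 2nd, 15–21 the 3rd, 22–28 the 4th, 29–31 the 5th.
30 is in the range for the 5th.

5th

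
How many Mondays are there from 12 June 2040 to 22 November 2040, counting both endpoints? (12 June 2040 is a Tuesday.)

23

12 June 2040 is a Tuesday; the first Monday on or after it is 18 June 2040 (6 days later).
From 18 June 2040 to 22 November 2040: 12 + 31 + 31 + 30 + 31 + 22 = 157 days (rest of June, July, August, September, October, November).
157 ÷ 7 = 22 full weeks with remainder 3, so 22 more Mondays after the first → 23.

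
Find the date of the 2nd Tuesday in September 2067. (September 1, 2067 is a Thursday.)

September 2067 begins on a Thursday, so the first Tuesday is September 6 (5 days later).
The 2nd Tuesday is 1 weeks later: 6 + 7 = 13.

13 September 2067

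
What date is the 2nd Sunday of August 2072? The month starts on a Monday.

August 2072 begins on a Monday, so the first Sunday is August 7 (6 days later).
The 2nd Sunday is 1 weeks later: 7 + 7 = 14.

14 August 2072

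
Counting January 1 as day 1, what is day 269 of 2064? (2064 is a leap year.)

January has 31 days (269 − 31 = 238 remain).
February has 29 days (238 − 29 = 209 remain).
March has 31 days (209 − 31 = 178 remain).
April has 30 days (178 − 30 = 148 remain).
May has 31 days (148 − 31 = 117 remain).
June has 30 days (117 − 30 = 87 remain).
July has 31 days (87 − 31 = 56 remain).
August has 31 days (56 − 31 = 25 remain).
25 into September → September 25.

2064-09-25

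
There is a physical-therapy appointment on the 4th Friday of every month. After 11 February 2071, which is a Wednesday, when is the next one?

27 February 2071

February 2071 starts on a Sunday; its first Friday is the 6th, so the 4th Friday is the 27th — 27 February 2071.
27 February 2071 is after 11 February 2071, so that is the next one.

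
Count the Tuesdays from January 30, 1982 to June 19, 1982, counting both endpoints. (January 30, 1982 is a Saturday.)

20

January 30, 1982 is a Saturday; the first Tuesday on or after it is February 2, 1982 (3 days later).
From February 2, 1982 to June 19, 1982: 26 + 31 + 30 + 31 + 19 = 137 days (rest of February, March, April, May, June).
137 ÷ 7 = 19 full weeks with remainder 4, so 19 more Tuesdays after the first → 20.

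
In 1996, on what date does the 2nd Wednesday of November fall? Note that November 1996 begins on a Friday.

November 1996 begins on a Friday, so the first Wednesday is November 6 (5 days later).
The 2nd Wednesday is 1 weeks later: 6 + 7 = 13.

13 November 1996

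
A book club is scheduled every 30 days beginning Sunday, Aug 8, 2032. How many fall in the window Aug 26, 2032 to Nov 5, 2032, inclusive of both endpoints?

2

Occurrences land 30·i days after Aug 8, 2032 for i = 0, 1, 2, …
Aug 26, 2032 is 18 days after the start; 18 ÷ 30 = 0 remainder 18; since the remainder is 18, round up to i = 1. First occurrence in the window: #2 on Sep 7, 2032 (1×30 = 30 days in).
Nov 5, 2032 is 89 days after the start; 89 ÷ 30 = 2 remainder 29. Last occurrence in the window: #3 on Oct 7, 2032.
Occurrences #2 through #3: 2 in total.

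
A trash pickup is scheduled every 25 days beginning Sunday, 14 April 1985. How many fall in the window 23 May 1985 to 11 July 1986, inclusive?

17

Occurrences land 25·i days after 14 April 1985 for i = 0, 1, 2, …
23 May 1985 is 39 days after the start; 39 ÷ 25 = 1 remainder 14; since the remainder is 14, round up to i = 2. First occurrence in the window: #3 on 3 June 1985 (2×25 = 50 days in).
11 July 1986 is 453 days after the start; 453 ÷ 25 = 18 remainder 3. Last occurrence in the window: #19 on 8 July 1986.
Occurrences #3 through #19: 17 in total.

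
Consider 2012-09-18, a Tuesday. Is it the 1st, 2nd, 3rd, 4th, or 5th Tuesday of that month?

Day 18 falls in week ⌈18/7⌉ of the month.
Days 1–7 hold the 1st Tuesday, 8–14 the 2nd, 15–21 the 3rd, 22–28 the 4th, 29–31 the 5th.
18 is in the range for the 3rd.

3rd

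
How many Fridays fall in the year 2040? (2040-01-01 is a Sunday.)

52

2040-01-01 is a Sunday; the first Friday on or after it is 2040-01-06 (5 days later).
From 2040-01-06 to 2040-12-31: 25 + 29 + 31 + 30 + 31 + 30 + 31 + 31 + 30 + 31 + 30 + 31 = 360 days (rest of January, February, March, April, May, June, July, August, September, October, November, December).
360 ÷ 7 = 51 full weeks with remainder 3, so 51 more Fridays after the first → 52.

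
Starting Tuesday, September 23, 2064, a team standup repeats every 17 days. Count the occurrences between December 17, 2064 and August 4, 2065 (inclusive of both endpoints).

Occurrences land 17·i days after September 23, 2064 for i = 0, 1, 2, …
December 17, 2064 is 85 days after the start; 85 ÷ 17 = 5 remainder 0. First occurrence in the window: #6 on December 17, 2064 (5×17 = 85 days in).
August 4, 2065 is 315 days after the start; 315 ÷ 17 = 18 remainder 9. Last occurrence in the window: #19 on July 26, 2065.
Occurrences #6 through #19: 14 in total.

14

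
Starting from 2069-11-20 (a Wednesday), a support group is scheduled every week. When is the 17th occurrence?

2070-03-12

The 17th occurrence is 16 intervals after the first: 16 × 7 = 112 days after 2069-11-20.
November has 30 days — 10 days to the end of November leaves 102.
December has 31 days (71 left).
January has 31 days (40 left).
February has 28 days (12 left).
12 days into March → 2070-03-12.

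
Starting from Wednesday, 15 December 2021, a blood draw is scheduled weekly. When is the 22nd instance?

11 May 2022

The 22nd occurrence is 21 intervals after the first: 21 × 7 = 147 days after 15 December 2021.
December has 31 days — 16 days to the end of December leaves 131.
January has 31 days (100 left).
February has 28 days (72 left).
March has 31 days (41 left).
April has 30 days (11 left).
11 days into May → 11 May 2022.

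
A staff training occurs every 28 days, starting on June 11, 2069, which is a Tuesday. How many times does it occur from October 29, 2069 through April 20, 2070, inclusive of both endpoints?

7

Occurrences land 28·i days after June 11, 2069 for i = 0, 1, 2, …
October 29, 2069 is 140 days after the start; 140 ÷ 28 = 5 remainder 0. First occurrence in the window: #6 on October 29, 2069 (5×28 = 140 days in).
April 20, 2070 is 313 days after the start; 313 ÷ 28 = 11 remainder 5. Last occurrence in the window: #12 on April 15, 2070.
Occurrences #6 through #12: 7 in total.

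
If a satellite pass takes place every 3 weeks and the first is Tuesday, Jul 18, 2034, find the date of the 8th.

Dec 12, 2034

The 8th occurrence is 7 intervals after the first: 7 × 21 = 147 days after Jul 18, 2034.
Jul has 31 days — 13 days to the end of Jul leaves 134.
Aug has 31 days (103 left).
Sep has 30 days (73 left).
Oct has 31 days (42 left).
Nov has 30 days (12 left).
12 days into Dec → Dec 12, 2034.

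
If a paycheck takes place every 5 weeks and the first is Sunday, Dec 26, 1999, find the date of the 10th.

Nov 5, 2000

The 10th occurrence is 9 intervals after the first: 9 × 35 = 315 days after Dec 26, 1999.
Dec has 31 days — 5 days to the end of Dec leaves 310.
Jan has 31 days (279 left).
Feb has 29 days (250 left).
Mar has 31 days (219 left).
Apr has 30 days (189 left).
May has 31 days (158 left).
Jun has 30 days (128 left).
Jul has 31 days (97 left).
Aug has 31 days (66 left).
Sep has 30 days (36 left).
Oct has 31 days (5 left).
5 days into Nov → Nov 5, 2000.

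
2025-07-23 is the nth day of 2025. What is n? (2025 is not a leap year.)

204

Days in months before July: 31 + 28 + 31 + 30 + 31 + 30 = 181.
Plus 23 days into July → day 204.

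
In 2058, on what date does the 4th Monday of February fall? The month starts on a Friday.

February 25, 2058

February 2058 begins on a Friday, so the first Monday is February 4 (3 days later).
The 4th Monday is 3 weeks later: 4 + 21 = 25.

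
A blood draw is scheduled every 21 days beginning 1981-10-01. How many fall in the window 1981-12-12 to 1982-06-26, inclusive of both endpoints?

Occurrences land 21·i days after 1981-10-01 for i = 0, 1, 2, …
1981-12-12 is 72 days after the start; 72 ÷ 21 = 3 remainder 9; since the remainder is 9, round up to i = 4. First occurrence in the window: #5 on 1981-12-24 (4×21 = 84 days in).
1982-06-26 is 268 days after the start; 268 ÷ 21 = 12 remainder 16. Last occurrence in the window: #13 on 1982-06-10.
Occurrences #5 through #13: 9 in total.

9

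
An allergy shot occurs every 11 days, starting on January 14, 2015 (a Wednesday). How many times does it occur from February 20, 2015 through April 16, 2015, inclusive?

Occurrences land 11·i days after January 14, 2015 for i = 0, 1, 2, …
February 20, 2015 is 37 days after the start; 37 ÷ 11 = 3 remainder 4; since the remainder is 4, round up to i = 4. First occurrence in the window: #5 on February 27, 2015 (4×11 = 44 days in).
April 16, 2015 is 92 days after the start; 92 ÷ 11 = 8 remainder 4. Last occurrence in the window: #9 on April 12, 2015.
Occurrences #5 through #9: 5 in total.

5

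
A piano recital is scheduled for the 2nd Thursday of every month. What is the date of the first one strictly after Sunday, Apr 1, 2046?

Apr 12, 2046

Apr 2046 starts on a Sunday; its first Thursday is the 5th, so the 2nd Thursday is the 12th — Apr 12, 2046.
Apr 12, 2046 is after Apr 1, 2046, so that is the next one.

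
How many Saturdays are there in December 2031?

4

1 December 2031 is a Monday; the first Saturday on or after it is 6 December 2031 (5 days later).
From 6 December 2031 to 31 December 2031 is 31 − 6 = 25 days.
25 ÷ 7 = 3 full weeks with remainder 4, so 3 more Saturdays after the first → 4.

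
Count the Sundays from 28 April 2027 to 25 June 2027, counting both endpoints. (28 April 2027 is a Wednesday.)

28 April 2027 is a Wednesday; the first Sunday on or after it is 2 May 2027 (4 days later).
From 2 May 2027 to 25 June 2027: 29 + 25 = 54 days (rest of May, June).
54 ÷ 7 = 7 full weeks with remainder 5, so 7 more Sundays after the first → 8.

8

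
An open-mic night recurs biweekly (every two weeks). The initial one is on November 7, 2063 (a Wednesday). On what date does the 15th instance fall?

May 21, 2064

The 15th occurrence is 14 intervals after the first: 14 × 14 = 196 days after November 7, 2063.
November has 30 days — 23 days to the end of November leaves 173.
December has 31 days (142 left).
January has 31 days (111 left).
February has 29 days (82 left).
March has 31 days (51 left).
April has 30 days (21 left).
21 days into May → May 21, 2064.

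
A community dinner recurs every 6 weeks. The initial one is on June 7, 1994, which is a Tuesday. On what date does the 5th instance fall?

The 5th occurrence is 4 intervals after the first: 4 × 42 = 168 days after June 7, 1994.
June has 30 days — 23 days to the end of June leaves 145.
July has 31 days (114 left).
August has 31 days (83 left).
September has 30 days (53 left).
October has 31 days (22 left).
22 days into November → November 22, 1994.

November 22, 1994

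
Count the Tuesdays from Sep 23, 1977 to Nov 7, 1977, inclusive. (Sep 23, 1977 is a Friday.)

6

Sep 23, 1977 is a Friday; the first Tuesday on or after it is Sep 27, 1977 (4 days later).
From Sep 27, 1977 to Nov 7, 1977: 3 + 31 + 7 = 41 days (rest of Sep, Oct, Nov).
41 ÷ 7 = 5 full weeks with remainder 6, so 5 more Tuesdays after the first → 6.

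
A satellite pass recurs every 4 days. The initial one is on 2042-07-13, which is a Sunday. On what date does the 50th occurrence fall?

The 50th occurrence is 49 intervals after the first: 49 × 4 = 196 days after 2042-07-13.
July has 31 days — 18 days to the end of July leaves 178.
August has 31 days (147 left).
September has 30 days (117 left).
October has 31 days (86 left).
November has 30 days (56 left).
December has 31 days (25 left).
25 days into January → 2043-01-25.

2043-01-25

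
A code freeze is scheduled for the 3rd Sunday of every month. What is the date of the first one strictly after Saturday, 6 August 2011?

August 2011 starts on a Monday; its first Sunday is the 7th, so the 3rd Sunday is the 21st — 21 August 2011.
21 August 2011 is after 6 August 2011, so that is the next one.

21 August 2011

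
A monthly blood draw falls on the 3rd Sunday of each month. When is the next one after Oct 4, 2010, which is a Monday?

Oct 2010 starts on a Friday; its first Sunday is the 3rd, so the 3rd Sunday is the 17th — Oct 17, 2010.
Oct 17, 2010 is after Oct 4, 2010, so that is the next one.

Oct 17, 2010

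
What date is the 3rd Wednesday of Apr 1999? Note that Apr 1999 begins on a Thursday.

Apr 21, 1999

Apr 1999 begins on a Thursday, so the first Wednesday is Apr 7 (6 days later).
The 3rd Wednesday is 2 weeks later: 7 + 14 = 21.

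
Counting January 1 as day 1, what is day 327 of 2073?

Nov 23, 2073

Jan has 31 days (327 − 31 = 296 remain).
Feb has 28 days (296 − 28 = 268 remain).
Mar has 31 days (268 − 31 = 237 remain).
Apr has 30 days (237 − 30 = 207 remain).
May has 31 days (207 − 31 = 176 remain).
Jun has 30 days (176 − 30 = 146 remain).
Jul has 31 days (146 − 31 = 115 remain).
Aug has 31 days (115 − 31 = 84 remain).
Sep has 30 days (84 − 30 = 54 remain).
Oct has 31 days (54 − 31 = 23 remain).
23 into Nov → Nov 23.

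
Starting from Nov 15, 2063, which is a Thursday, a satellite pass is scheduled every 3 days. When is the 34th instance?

Feb 22, 2064

The 34th occurrence is 33 intervals after the first: 33 × 3 = 99 days after Nov 15, 2063.
Nov has 30 days — 15 days to the end of Nov leaves 84.
Dec has 31 days (53 left).
Jan has 31 days (22 left).
22 days into Feb → Feb 22, 2064.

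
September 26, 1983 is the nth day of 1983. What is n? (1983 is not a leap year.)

269

Days in months before September: 31 + 28 + 31 + 30 + 31 + 30 + 31 + 31 = 243.
Plus 26 days into September → day 269.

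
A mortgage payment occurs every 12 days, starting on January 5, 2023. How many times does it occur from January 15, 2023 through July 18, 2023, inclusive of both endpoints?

Occurrences land 12·i days after January 5, 2023 for i = 0, 1, 2, …
January 15, 2023 is 10 days after the start; 10 ÷ 12 = 0 remainder 10; since the remainder is 10, round up to i = 1. First occurrence in the window: #2 on January 17, 2023 (1×12 = 12 days in).
July 18, 2023 is 194 days after the start; 194 ÷ 12 = 16 remainder 2. Last occurrence in the window: #17 on July 16, 2023.
Occurrences #2 through #17: 16 in total.

16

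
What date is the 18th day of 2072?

18 into January → January 18.

January 18, 2072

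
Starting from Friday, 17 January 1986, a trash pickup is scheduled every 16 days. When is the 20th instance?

17 November 1986

The 20th occurrence is 19 intervals after the first: 19 × 16 = 304 days after 17 January 1986.
January has 31 days — 14 days to the end of January leaves 290.
February has 28 days (262 left).
March has 31 days (231 left).
April has 30 days (201 left).
May has 31 days (170 left).
June has 30 days (140 left).
July has 31 days (109 left).
August has 31 days (78 left).
September has 30 days (48 left).
October has 31 days (17 left).
17 days into November → 17 November 1986.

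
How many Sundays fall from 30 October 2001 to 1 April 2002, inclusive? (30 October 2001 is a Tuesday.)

30 October 2001 is a Tuesday; the first Sunday on or after it is 4 November 2001 (5 days later).
From 4 November 2001 to 1 April 2002: 26 + 31 + 31 + 28 + 31 + 1 = 148 days (rest of November, December, January, February, March, April).
148 ÷ 7 = 21 full weeks with remainder 1, so 21 more Sundays after the first → 22.

22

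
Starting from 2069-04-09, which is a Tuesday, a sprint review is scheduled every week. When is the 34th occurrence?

The 34th occurrence is 33 intervals after the first: 33 × 7 = 231 days after 2069-04-09.
April has 30 days — 21 days to the end of April leaves 210.
May has 31 days (179 left).
June has 30 days (149 left).
July has 31 days (118 left).
August has 31 days (87 left).
September has 30 days (57 left).
October has 31 days (26 left).
26 days into November → 2069-11-26.

2069-11-26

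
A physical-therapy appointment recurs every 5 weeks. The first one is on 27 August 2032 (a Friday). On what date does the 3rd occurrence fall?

5 November 2032

The 3rd occurrence is 2 intervals after the first: 2 × 35 = 70 days after 27 August 2032.
August has 31 days — 4 days to the end of August leaves 66.
September has 30 days (36 left).
October has 31 days (5 left).
5 days into November → 5 November 2032.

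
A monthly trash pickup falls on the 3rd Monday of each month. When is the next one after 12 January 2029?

January 2029 starts on a Monday; its first Monday is the 1st, so the 3rd Monday is the 15th — 15 January 2029.
15 January 2029 is after 12 January 2029, so that is the next one.

15 January 2029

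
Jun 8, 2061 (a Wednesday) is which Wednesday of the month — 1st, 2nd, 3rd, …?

Day 8 falls in week ⌈8/7⌉ of the month.
Days 1–7 hold the 1st Wednesday, 8–14 the 2nd, 15–21 the 3rd, 22–28 the 4th, 29–31 the 5th.
8 is in the range for the 2nd.

2nd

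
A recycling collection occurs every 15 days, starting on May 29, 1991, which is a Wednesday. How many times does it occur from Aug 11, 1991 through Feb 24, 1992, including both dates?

Occurrences land 15·i days after May 29, 1991 for i = 0, 1, 2, …
Aug 11, 1991 is 74 days after the start; 74 ÷ 15 = 4 remainder 14; since the remainder is 14, round up to i = 5. First occurrence in the window: #6 on Aug 12, 1991 (5×15 = 75 days in).
Feb 24, 1992 is 271 days after the start; 271 ÷ 15 = 18 remainder 1. Last occurrence in the window: #19 on Feb 23, 1992.
Occurrences #6 through #19: 14 in total.

14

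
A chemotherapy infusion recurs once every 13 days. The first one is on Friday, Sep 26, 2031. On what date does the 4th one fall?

Nov 4, 2031

The 4th occurrence is 3 intervals after the first: 3 × 13 = 39 days after Sep 26, 2031.
Sep has 30 days — 4 days to the end of Sep leaves 35.
Oct has 31 days (4 left).
4 days into Nov → Nov 4, 2031.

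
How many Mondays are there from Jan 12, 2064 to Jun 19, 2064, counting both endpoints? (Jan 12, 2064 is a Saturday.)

23

Jan 12, 2064 is a Saturday; the first Monday on or after it is Jan 14, 2064 (2 days later).
From Jan 14, 2064 to Jun 19, 2064: 17 + 29 + 31 + 30 + 31 + 19 = 157 days (rest of Jan, Feb, Mar, Apr, May, Jun).
157 ÷ 7 = 22 full weeks with remainder 3, so 22 more Mondays after the first → 23.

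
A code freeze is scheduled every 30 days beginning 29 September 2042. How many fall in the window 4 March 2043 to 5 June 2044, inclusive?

15

Occurrences land 30·i days after 29 September 2042 for i = 0, 1, 2, …
4 March 2043 is 156 days after the start; 156 ÷ 30 = 5 remainder 6; since the remainder is 6, round up to i = 6. First occurrence in the window: #7 on 28 March 2043 (6×30 = 180 days in).
5 June 2044 is 615 days after the start; 615 ÷ 30 = 20 remainder 15. Last occurrence in the window: #21 on 21 May 2044.
Occurrences #7 through #21: 15 in total.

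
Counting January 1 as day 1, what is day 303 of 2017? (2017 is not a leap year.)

30 October 2017

January has 31 days (303 − 31 = 272 remain).
February has 28 days (272 − 28 = 244 remain).
March has 31 days (244 − 31 = 213 remain).
April has 30 days (213 − 30 = 183 remain).
May has 31 days (183 − 31 = 152 remain).
June has 30 days (152 − 30 = 122 remain).
July has 31 days (122 − 31 = 91 remain).
August has 31 days (91 − 31 = 60 remain).
September has 30 days (60 − 30 = 30 remain).
30 into October → October 30.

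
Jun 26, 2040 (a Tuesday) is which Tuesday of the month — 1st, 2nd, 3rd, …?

Day 26 falls in week ⌈26/7⌉ of the month.
Days 1–7 hold the 1st Tuesday, 8–14 the 2nd, 15–21 the 3rd, 22–28 the 4th, 29–31 the 5th.
26 is in the range for the 4th.

4th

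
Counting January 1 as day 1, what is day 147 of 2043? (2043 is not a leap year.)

January has 31 days (147 − 31 = 116 remain).
February has 28 days (116 − 28 = 88 remain).
March has 31 days (88 − 31 = 57 remain).
April has 30 days (57 − 30 = 27 remain).
27 into May → May 27.

May 27, 2043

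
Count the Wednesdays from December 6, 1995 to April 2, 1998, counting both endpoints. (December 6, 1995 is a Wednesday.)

December 6, 1995 is a Wednesday; the first Wednesday on or after it is December 6, 1995.
From December 6, 1995 to April 2, 1998: 25 + 366 + 365 + 92 = 848 days (rest of 1995, 1996, 1997, to April 2, 1998 in 1998).
848 ÷ 7 = 121 full weeks with remainder 1, so 121 more Wednesdays after the first → 122.

122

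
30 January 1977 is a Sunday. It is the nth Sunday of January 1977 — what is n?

5th

Day 30 falls in week ⌈30/7⌉ of the month.
Days 1–7 hold the 1st Sunday, 8–14 the 2nd, 15–21 the 3rd, 22–28 the 4th, 29–31 the 5th.
30 is in the range for the 5th.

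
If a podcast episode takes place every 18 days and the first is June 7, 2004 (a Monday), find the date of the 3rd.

The 3rd occurrence is 2 intervals after the first: 2 × 18 = 36 days after June 7, 2004.
June has 30 days — 23 days to the end of June leaves 13.
13 days into July → July 13, 2004.

July 13, 2004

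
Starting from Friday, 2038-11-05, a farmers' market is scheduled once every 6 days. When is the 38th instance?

The 38th occurrence is 37 intervals after the first: 37 × 6 = 222 days after 2038-11-05.
November has 30 days — 25 days to the end of November leaves 197.
December has 31 days (166 left).
January has 31 days (135 left).
February has 28 days (107 left).
March has 31 days (76 left).
April has 30 days (46 left).
May has 31 days (15 left).
15 days into June → 2039-06-15.

2039-06-15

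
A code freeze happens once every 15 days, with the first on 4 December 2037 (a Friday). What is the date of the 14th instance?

The 14th occurrence is 13 intervals after the first: 13 × 15 = 195 days after 4 December 2037.
December has 31 days — 27 days to the end of December leaves 168.
January has 31 days (137 left).
February has 28 days (109 left).
March has 31 days (78 left).
April has 30 days (48 left).
May has 31 days (17 left).
17 days into June → 17 June 2038.

17 June 2038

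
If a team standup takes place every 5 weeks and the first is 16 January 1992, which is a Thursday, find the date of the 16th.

The 16th occurrence is 15 intervals after the first: 15 × 35 = 525 days after 16 January 1992.
January has 31 days — 15 days to the end of January leaves 510.
From end of January to end of 1992 is 335 days (175 left).
January has 31 days (144 left).
February has 28 days (116 left).
March has 31 days (85 left).
April has 30 days (55 left).
May has 31 days (24 left).
24 days into June → 24 June 1993.

24 June 1993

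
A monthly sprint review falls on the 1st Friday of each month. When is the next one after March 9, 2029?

March 2029 starts on a Thursday, so its 1st Friday is March 2, 2029 (1 day in).
That is not after March 9, 2029, so look at April 2029.
April 2029 starts on a Sunday, so its 1st Friday is April 6, 2029 (5 days in).

April 6, 2029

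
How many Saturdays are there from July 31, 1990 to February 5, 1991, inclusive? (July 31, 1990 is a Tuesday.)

July 31, 1990 is a Tuesday; the first Saturday on or after it is August 4, 1990 (4 days later).
From August 4, 1990 to February 5, 1991: 27 + 30 + 31 + 30 + 31 + 31 + 5 = 185 days (rest of August, September, October, November, December, January, February).
185 ÷ 7 = 26 full weeks with remainder 3, so 26 more Saturdays after the first → 27.

27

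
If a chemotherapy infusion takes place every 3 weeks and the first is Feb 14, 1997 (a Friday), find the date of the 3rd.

Mar 28, 1997

The 3rd occurrence is 2 intervals after the first: 2 × 21 = 42 days after Feb 14, 1997.
Feb has 28 days — 14 days to the end of Feb leaves 28.
28 days into Mar → Mar 28, 1997.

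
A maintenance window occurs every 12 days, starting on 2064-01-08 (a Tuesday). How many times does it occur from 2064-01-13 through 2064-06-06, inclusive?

12

Occurrences land 12·i days after 2064-01-08 for i = 0, 1, 2, …
2064-01-13 is 5 days after the start; 5 ÷ 12 = 0 remainder 5; since the remainder is 5, round up to i = 1. First occurrence in the window: #2 on 2064-01-20 (1×12 = 12 days in).
2064-06-06 is 150 days after the start; 150 ÷ 12 = 12 remainder 6. Last occurrence in the window: #13 on 2064-05-31.
Occurrences #2 through #13: 12 in total.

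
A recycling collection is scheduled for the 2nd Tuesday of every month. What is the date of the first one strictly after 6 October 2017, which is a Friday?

10 October 2017

October 2017 starts on a Sunday; its first Tuesday is the 3rd, so the 2nd Tuesday is the 10th — 10 October 2017.
10 October 2017 is after 6 October 2017, so that is the next one.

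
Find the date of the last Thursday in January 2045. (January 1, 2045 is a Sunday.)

2045-01-26

January 2045 begins on a Sunday, so the first Thursday is January 5 (4 days later).
January 2045 has 31 days. Adding weeks: 5, 12, 19, 26 — the last one ≤ 31 is the 26th.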